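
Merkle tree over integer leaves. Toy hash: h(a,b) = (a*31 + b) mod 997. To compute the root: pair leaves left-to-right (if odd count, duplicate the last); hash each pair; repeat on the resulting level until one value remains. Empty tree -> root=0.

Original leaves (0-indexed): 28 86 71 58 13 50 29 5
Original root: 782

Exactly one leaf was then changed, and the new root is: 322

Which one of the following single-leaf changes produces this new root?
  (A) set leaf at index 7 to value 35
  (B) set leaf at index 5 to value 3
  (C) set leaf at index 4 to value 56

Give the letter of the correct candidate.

Original leaves: [28, 86, 71, 58, 13, 50, 29, 5]
Target new root: 322
Try each candidate change and compute the resulting root:
Candidate A: set leaf[7] = 35 -> leaves = [28, 86, 71, 58, 13, 50, 29, 35]
  L0: [28, 86, 71, 58, 13, 50, 29, 35]
  L1: h(28,86)=(28*31+86)%997=954 h(71,58)=(71*31+58)%997=265 h(13,50)=(13*31+50)%997=453 h(29,35)=(29*31+35)%997=934 -> [954, 265, 453, 934]
  L2: h(954,265)=(954*31+265)%997=926 h(453,934)=(453*31+934)%997=22 -> [926, 22]
  L3: h(926,22)=(926*31+22)%997=812 -> [812]
  root = 812 != target 322
Candidate B: set leaf[5] = 3 -> leaves = [28, 86, 71, 58, 13, 3, 29, 5]
  L0: [28, 86, 71, 58, 13, 3, 29, 5]
  L1: h(28,86)=(28*31+86)%997=954 h(71,58)=(71*31+58)%997=265 h(13,3)=(13*31+3)%997=406 h(29,5)=(29*31+5)%997=904 -> [954, 265, 406, 904]
  L2: h(954,265)=(954*31+265)%997=926 h(406,904)=(406*31+904)%997=529 -> [926, 529]
  L3: h(926,529)=(926*31+529)%997=322 -> [322]
  root = 322 == target 322  ** MATCH **
Candidate C: set leaf[4] = 56 -> leaves = [28, 86, 71, 58, 56, 50, 29, 5]
  L0: [28, 86, 71, 58, 56, 50, 29, 5]
  L1: h(28,86)=(28*31+86)%997=954 h(71,58)=(71*31+58)%997=265 h(56,50)=(56*31+50)%997=789 h(29,5)=(29*31+5)%997=904 -> [954, 265, 789, 904]
  L2: h(954,265)=(954*31+265)%997=926 h(789,904)=(789*31+904)%997=438 -> [926, 438]
  L3: h(926,438)=(926*31+438)%997=231 -> [231]
  root = 231 != target 322
Candidate B produces the target root.

Answer: B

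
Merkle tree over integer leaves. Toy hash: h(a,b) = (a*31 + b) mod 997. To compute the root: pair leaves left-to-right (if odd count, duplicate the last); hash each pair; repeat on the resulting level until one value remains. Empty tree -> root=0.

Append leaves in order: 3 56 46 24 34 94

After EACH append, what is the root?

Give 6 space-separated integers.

Answer: 3 149 109 87 624 550

Derivation:
After append 3 (leaves=[3]):
  L0: [3]
  root=3
After append 56 (leaves=[3, 56]):
  L0: [3, 56]
  L1: h(3,56)=(3*31+56)%997=149 -> [149]
  root=149
After append 46 (leaves=[3, 56, 46]):
  L0: [3, 56, 46]
  L1: h(3,56)=(3*31+56)%997=149 h(46,46)=(46*31+46)%997=475 -> [149, 475]
  L2: h(149,475)=(149*31+475)%997=109 -> [109]
  root=109
After append 24 (leaves=[3, 56, 46, 24]):
  L0: [3, 56, 46, 24]
  L1: h(3,56)=(3*31+56)%997=149 h(46,24)=(46*31+24)%997=453 -> [149, 453]
  L2: h(149,453)=(149*31+453)%997=87 -> [87]
  root=87
After append 34 (leaves=[3, 56, 46, 24, 34]):
  L0: [3, 56, 46, 24, 34]
  L1: h(3,56)=(3*31+56)%997=149 h(46,24)=(46*31+24)%997=453 h(34,34)=(34*31+34)%997=91 -> [149, 453, 91]
  L2: h(149,453)=(149*31+453)%997=87 h(91,91)=(91*31+91)%997=918 -> [87, 918]
  L3: h(87,918)=(87*31+918)%997=624 -> [624]
  root=624
After append 94 (leaves=[3, 56, 46, 24, 34, 94]):
  L0: [3, 56, 46, 24, 34, 94]
  L1: h(3,56)=(3*31+56)%997=149 h(46,24)=(46*31+24)%997=453 h(34,94)=(34*31+94)%997=151 -> [149, 453, 151]
  L2: h(149,453)=(149*31+453)%997=87 h(151,151)=(151*31+151)%997=844 -> [87, 844]
  L3: h(87,844)=(87*31+844)%997=550 -> [550]
  root=550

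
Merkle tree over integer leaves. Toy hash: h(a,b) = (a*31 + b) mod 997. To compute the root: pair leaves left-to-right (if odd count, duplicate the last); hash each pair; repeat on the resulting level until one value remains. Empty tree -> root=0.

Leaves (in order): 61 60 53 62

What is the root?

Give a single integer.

L0: [61, 60, 53, 62]
L1: h(61,60)=(61*31+60)%997=954 h(53,62)=(53*31+62)%997=708 -> [954, 708]
L2: h(954,708)=(954*31+708)%997=372 -> [372]

Answer: 372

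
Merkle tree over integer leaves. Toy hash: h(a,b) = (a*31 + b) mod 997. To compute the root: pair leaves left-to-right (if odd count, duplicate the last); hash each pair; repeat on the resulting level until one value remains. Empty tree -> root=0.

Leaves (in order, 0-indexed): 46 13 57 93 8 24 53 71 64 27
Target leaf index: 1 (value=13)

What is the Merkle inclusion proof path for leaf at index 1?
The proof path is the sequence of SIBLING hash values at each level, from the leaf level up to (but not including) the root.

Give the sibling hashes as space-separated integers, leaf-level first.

Answer: 46 863 176 459

Derivation:
L0 (leaves): [46, 13, 57, 93, 8, 24, 53, 71, 64, 27], target index=1
L1: h(46,13)=(46*31+13)%997=442 [pair 0] h(57,93)=(57*31+93)%997=863 [pair 1] h(8,24)=(8*31+24)%997=272 [pair 2] h(53,71)=(53*31+71)%997=717 [pair 3] h(64,27)=(64*31+27)%997=17 [pair 4] -> [442, 863, 272, 717, 17]
  Sibling for proof at L0: 46
L2: h(442,863)=(442*31+863)%997=607 [pair 0] h(272,717)=(272*31+717)%997=176 [pair 1] h(17,17)=(17*31+17)%997=544 [pair 2] -> [607, 176, 544]
  Sibling for proof at L1: 863
L3: h(607,176)=(607*31+176)%997=50 [pair 0] h(544,544)=(544*31+544)%997=459 [pair 1] -> [50, 459]
  Sibling for proof at L2: 176
L4: h(50,459)=(50*31+459)%997=15 [pair 0] -> [15]
  Sibling for proof at L3: 459
Root: 15
Proof path (sibling hashes from leaf to root): [46, 863, 176, 459]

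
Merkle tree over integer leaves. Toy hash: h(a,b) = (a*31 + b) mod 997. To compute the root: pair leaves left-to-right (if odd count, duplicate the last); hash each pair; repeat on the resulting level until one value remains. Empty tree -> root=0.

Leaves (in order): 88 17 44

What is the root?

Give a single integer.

Answer: 761

Derivation:
L0: [88, 17, 44]
L1: h(88,17)=(88*31+17)%997=751 h(44,44)=(44*31+44)%997=411 -> [751, 411]
L2: h(751,411)=(751*31+411)%997=761 -> [761]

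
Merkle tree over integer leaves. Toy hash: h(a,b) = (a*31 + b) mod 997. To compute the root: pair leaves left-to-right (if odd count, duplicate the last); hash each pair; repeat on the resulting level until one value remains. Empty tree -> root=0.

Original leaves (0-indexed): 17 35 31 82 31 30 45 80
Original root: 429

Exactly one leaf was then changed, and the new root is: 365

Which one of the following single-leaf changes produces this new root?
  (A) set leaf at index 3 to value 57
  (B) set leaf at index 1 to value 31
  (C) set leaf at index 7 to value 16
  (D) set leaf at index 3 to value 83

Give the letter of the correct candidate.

Original leaves: [17, 35, 31, 82, 31, 30, 45, 80]
Target new root: 365
Try each candidate change and compute the resulting root:
Candidate A: set leaf[3] = 57 -> leaves = [17, 35, 31, 57, 31, 30, 45, 80]
  L0: [17, 35, 31, 57, 31, 30, 45, 80]
  L1: h(17,35)=(17*31+35)%997=562 h(31,57)=(31*31+57)%997=21 h(31,30)=(31*31+30)%997=991 h(45,80)=(45*31+80)%997=478 -> [562, 21, 991, 478]
  L2: h(562,21)=(562*31+21)%997=494 h(991,478)=(991*31+478)%997=292 -> [494, 292]
  L3: h(494,292)=(494*31+292)%997=651 -> [651]
  root = 651 != target 365
Candidate B: set leaf[1] = 31 -> leaves = [17, 31, 31, 82, 31, 30, 45, 80]
  L0: [17, 31, 31, 82, 31, 30, 45, 80]
  L1: h(17,31)=(17*31+31)%997=558 h(31,82)=(31*31+82)%997=46 h(31,30)=(31*31+30)%997=991 h(45,80)=(45*31+80)%997=478 -> [558, 46, 991, 478]
  L2: h(558,46)=(558*31+46)%997=395 h(991,478)=(991*31+478)%997=292 -> [395, 292]
  L3: h(395,292)=(395*31+292)%997=573 -> [573]
  root = 573 != target 365
Candidate C: set leaf[7] = 16 -> leaves = [17, 35, 31, 82, 31, 30, 45, 16]
  L0: [17, 35, 31, 82, 31, 30, 45, 16]
  L1: h(17,35)=(17*31+35)%997=562 h(31,82)=(31*31+82)%997=46 h(31,30)=(31*31+30)%997=991 h(45,16)=(45*31+16)%997=414 -> [562, 46, 991, 414]
  L2: h(562,46)=(562*31+46)%997=519 h(991,414)=(991*31+414)%997=228 -> [519, 228]
  L3: h(519,228)=(519*31+228)%997=365 -> [365]
  root = 365 == target 365  ** MATCH **
Candidate D: set leaf[3] = 83 -> leaves = [17, 35, 31, 83, 31, 30, 45, 80]
  L0: [17, 35, 31, 83, 31, 30, 45, 80]
  L1: h(17,35)=(17*31+35)%997=562 h(31,83)=(31*31+83)%997=47 h(31,30)=(31*31+30)%997=991 h(45,80)=(45*31+80)%997=478 -> [562, 47, 991, 478]
  L2: h(562,47)=(562*31+47)%997=520 h(991,478)=(991*31+478)%997=292 -> [520, 292]
  L3: h(520,292)=(520*31+292)%997=460 -> [460]
  root = 460 != target 365
Candidate C produces the target root.

Answer: C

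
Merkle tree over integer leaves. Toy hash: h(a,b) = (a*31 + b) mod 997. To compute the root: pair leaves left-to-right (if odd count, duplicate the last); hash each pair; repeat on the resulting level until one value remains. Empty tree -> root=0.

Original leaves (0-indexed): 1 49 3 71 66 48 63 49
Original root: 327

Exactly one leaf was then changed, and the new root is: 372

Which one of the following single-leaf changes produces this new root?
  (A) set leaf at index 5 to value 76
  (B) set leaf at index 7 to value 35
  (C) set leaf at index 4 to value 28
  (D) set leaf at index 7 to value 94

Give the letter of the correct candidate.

Original leaves: [1, 49, 3, 71, 66, 48, 63, 49]
Target new root: 372
Try each candidate change and compute the resulting root:
Candidate A: set leaf[5] = 76 -> leaves = [1, 49, 3, 71, 66, 76, 63, 49]
  L0: [1, 49, 3, 71, 66, 76, 63, 49]
  L1: h(1,49)=(1*31+49)%997=80 h(3,71)=(3*31+71)%997=164 h(66,76)=(66*31+76)%997=128 h(63,49)=(63*31+49)%997=8 -> [80, 164, 128, 8]
  L2: h(80,164)=(80*31+164)%997=650 h(128,8)=(128*31+8)%997=985 -> [650, 985]
  L3: h(650,985)=(650*31+985)%997=198 -> [198]
  root = 198 != target 372
Candidate B: set leaf[7] = 35 -> leaves = [1, 49, 3, 71, 66, 48, 63, 35]
  L0: [1, 49, 3, 71, 66, 48, 63, 35]
  L1: h(1,49)=(1*31+49)%997=80 h(3,71)=(3*31+71)%997=164 h(66,48)=(66*31+48)%997=100 h(63,35)=(63*31+35)%997=991 -> [80, 164, 100, 991]
  L2: h(80,164)=(80*31+164)%997=650 h(100,991)=(100*31+991)%997=103 -> [650, 103]
  L3: h(650,103)=(650*31+103)%997=313 -> [313]
  root = 313 != target 372
Candidate C: set leaf[4] = 28 -> leaves = [1, 49, 3, 71, 28, 48, 63, 49]
  L0: [1, 49, 3, 71, 28, 48, 63, 49]
  L1: h(1,49)=(1*31+49)%997=80 h(3,71)=(3*31+71)%997=164 h(28,48)=(28*31+48)%997=916 h(63,49)=(63*31+49)%997=8 -> [80, 164, 916, 8]
  L2: h(80,164)=(80*31+164)%997=650 h(916,8)=(916*31+8)%997=488 -> [650, 488]
  L3: h(650,488)=(650*31+488)%997=698 -> [698]
  root = 698 != target 372
Candidate D: set leaf[7] = 94 -> leaves = [1, 49, 3, 71, 66, 48, 63, 94]
  L0: [1, 49, 3, 71, 66, 48, 63, 94]
  L1: h(1,49)=(1*31+49)%997=80 h(3,71)=(3*31+71)%997=164 h(66,48)=(66*31+48)%997=100 h(63,94)=(63*31+94)%997=53 -> [80, 164, 100, 53]
  L2: h(80,164)=(80*31+164)%997=650 h(100,53)=(100*31+53)%997=162 -> [650, 162]
  L3: h(650,162)=(650*31+162)%997=372 -> [372]
  root = 372 == target 372  ** MATCH **
Candidate D produces the target root.

Answer: D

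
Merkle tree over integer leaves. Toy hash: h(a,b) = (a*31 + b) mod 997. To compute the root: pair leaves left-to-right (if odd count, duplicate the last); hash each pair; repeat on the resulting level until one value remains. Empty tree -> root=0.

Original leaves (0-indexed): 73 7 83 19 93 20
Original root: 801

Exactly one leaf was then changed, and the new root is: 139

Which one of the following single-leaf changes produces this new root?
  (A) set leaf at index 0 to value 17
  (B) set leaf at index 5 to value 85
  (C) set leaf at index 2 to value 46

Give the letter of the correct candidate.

Answer: C

Derivation:
Original leaves: [73, 7, 83, 19, 93, 20]
Target new root: 139
Try each candidate change and compute the resulting root:
Candidate A: set leaf[0] = 17 -> leaves = [17, 7, 83, 19, 93, 20]
  L0: [17, 7, 83, 19, 93, 20]
  L1: h(17,7)=(17*31+7)%997=534 h(83,19)=(83*31+19)%997=598 h(93,20)=(93*31+20)%997=909 -> [534, 598, 909]
  L2: h(534,598)=(534*31+598)%997=203 h(909,909)=(909*31+909)%997=175 -> [203, 175]
  L3: h(203,175)=(203*31+175)%997=486 -> [486]
  root = 486 != target 139
Candidate B: set leaf[5] = 85 -> leaves = [73, 7, 83, 19, 93, 85]
  L0: [73, 7, 83, 19, 93, 85]
  L1: h(73,7)=(73*31+7)%997=276 h(83,19)=(83*31+19)%997=598 h(93,85)=(93*31+85)%997=974 -> [276, 598, 974]
  L2: h(276,598)=(276*31+598)%997=181 h(974,974)=(974*31+974)%997=261 -> [181, 261]
  L3: h(181,261)=(181*31+261)%997=887 -> [887]
  root = 887 != target 139
Candidate C: set leaf[2] = 46 -> leaves = [73, 7, 46, 19, 93, 20]
  L0: [73, 7, 46, 19, 93, 20]
  L1: h(73,7)=(73*31+7)%997=276 h(46,19)=(46*31+19)%997=448 h(93,20)=(93*31+20)%997=909 -> [276, 448, 909]
  L2: h(276,448)=(276*31+448)%997=31 h(909,909)=(909*31+909)%997=175 -> [31, 175]
  L3: h(31,175)=(31*31+175)%997=139 -> [139]
  root = 139 == target 139  ** MATCH **
Candidate C produces the target root.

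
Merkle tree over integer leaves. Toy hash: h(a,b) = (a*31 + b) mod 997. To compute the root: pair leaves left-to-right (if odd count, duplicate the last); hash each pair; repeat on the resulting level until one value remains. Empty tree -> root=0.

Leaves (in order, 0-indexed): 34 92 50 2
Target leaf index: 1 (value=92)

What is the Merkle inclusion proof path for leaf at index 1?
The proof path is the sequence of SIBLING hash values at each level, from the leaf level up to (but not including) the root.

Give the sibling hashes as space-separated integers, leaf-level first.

Answer: 34 555

Derivation:
L0 (leaves): [34, 92, 50, 2], target index=1
L1: h(34,92)=(34*31+92)%997=149 [pair 0] h(50,2)=(50*31+2)%997=555 [pair 1] -> [149, 555]
  Sibling for proof at L0: 34
L2: h(149,555)=(149*31+555)%997=189 [pair 0] -> [189]
  Sibling for proof at L1: 555
Root: 189
Proof path (sibling hashes from leaf to root): [34, 555]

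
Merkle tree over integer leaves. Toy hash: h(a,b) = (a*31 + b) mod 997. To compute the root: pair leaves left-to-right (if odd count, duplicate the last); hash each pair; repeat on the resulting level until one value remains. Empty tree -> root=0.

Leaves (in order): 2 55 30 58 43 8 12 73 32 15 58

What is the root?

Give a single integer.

L0: [2, 55, 30, 58, 43, 8, 12, 73, 32, 15, 58]
L1: h(2,55)=(2*31+55)%997=117 h(30,58)=(30*31+58)%997=988 h(43,8)=(43*31+8)%997=344 h(12,73)=(12*31+73)%997=445 h(32,15)=(32*31+15)%997=10 h(58,58)=(58*31+58)%997=859 -> [117, 988, 344, 445, 10, 859]
L2: h(117,988)=(117*31+988)%997=627 h(344,445)=(344*31+445)%997=142 h(10,859)=(10*31+859)%997=172 -> [627, 142, 172]
L3: h(627,142)=(627*31+142)%997=636 h(172,172)=(172*31+172)%997=519 -> [636, 519]
L4: h(636,519)=(636*31+519)%997=295 -> [295]

Answer: 295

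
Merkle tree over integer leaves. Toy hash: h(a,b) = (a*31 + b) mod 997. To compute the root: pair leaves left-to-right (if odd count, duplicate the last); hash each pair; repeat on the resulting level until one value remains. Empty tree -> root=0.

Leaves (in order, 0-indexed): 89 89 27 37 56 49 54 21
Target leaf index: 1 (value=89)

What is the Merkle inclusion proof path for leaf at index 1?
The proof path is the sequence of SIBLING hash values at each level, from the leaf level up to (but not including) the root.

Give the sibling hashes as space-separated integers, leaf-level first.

Answer: 89 874 201

Derivation:
L0 (leaves): [89, 89, 27, 37, 56, 49, 54, 21], target index=1
L1: h(89,89)=(89*31+89)%997=854 [pair 0] h(27,37)=(27*31+37)%997=874 [pair 1] h(56,49)=(56*31+49)%997=788 [pair 2] h(54,21)=(54*31+21)%997=698 [pair 3] -> [854, 874, 788, 698]
  Sibling for proof at L0: 89
L2: h(854,874)=(854*31+874)%997=429 [pair 0] h(788,698)=(788*31+698)%997=201 [pair 1] -> [429, 201]
  Sibling for proof at L1: 874
L3: h(429,201)=(429*31+201)%997=539 [pair 0] -> [539]
  Sibling for proof at L2: 201
Root: 539
Proof path (sibling hashes from leaf to root): [89, 874, 201]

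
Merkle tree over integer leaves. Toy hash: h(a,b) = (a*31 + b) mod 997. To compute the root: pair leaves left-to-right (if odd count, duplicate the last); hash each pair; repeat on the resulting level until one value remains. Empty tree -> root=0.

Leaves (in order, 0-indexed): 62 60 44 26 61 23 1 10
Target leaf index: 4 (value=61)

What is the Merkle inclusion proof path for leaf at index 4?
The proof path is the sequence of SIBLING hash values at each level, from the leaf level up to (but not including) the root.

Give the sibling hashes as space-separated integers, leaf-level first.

Answer: 23 41 21

Derivation:
L0 (leaves): [62, 60, 44, 26, 61, 23, 1, 10], target index=4
L1: h(62,60)=(62*31+60)%997=985 [pair 0] h(44,26)=(44*31+26)%997=393 [pair 1] h(61,23)=(61*31+23)%997=917 [pair 2] h(1,10)=(1*31+10)%997=41 [pair 3] -> [985, 393, 917, 41]
  Sibling for proof at L0: 23
L2: h(985,393)=(985*31+393)%997=21 [pair 0] h(917,41)=(917*31+41)%997=552 [pair 1] -> [21, 552]
  Sibling for proof at L1: 41
L3: h(21,552)=(21*31+552)%997=206 [pair 0] -> [206]
  Sibling for proof at L2: 21
Root: 206
Proof path (sibling hashes from leaf to root): [23, 41, 21]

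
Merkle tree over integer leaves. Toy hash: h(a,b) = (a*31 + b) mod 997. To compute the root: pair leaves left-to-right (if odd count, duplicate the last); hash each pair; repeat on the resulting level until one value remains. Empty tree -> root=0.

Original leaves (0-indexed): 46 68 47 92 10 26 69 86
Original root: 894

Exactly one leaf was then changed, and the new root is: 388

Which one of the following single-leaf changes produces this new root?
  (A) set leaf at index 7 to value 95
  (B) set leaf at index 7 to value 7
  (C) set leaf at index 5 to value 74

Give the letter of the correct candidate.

Original leaves: [46, 68, 47, 92, 10, 26, 69, 86]
Target new root: 388
Try each candidate change and compute the resulting root:
Candidate A: set leaf[7] = 95 -> leaves = [46, 68, 47, 92, 10, 26, 69, 95]
  L0: [46, 68, 47, 92, 10, 26, 69, 95]
  L1: h(46,68)=(46*31+68)%997=497 h(47,92)=(47*31+92)%997=552 h(10,26)=(10*31+26)%997=336 h(69,95)=(69*31+95)%997=240 -> [497, 552, 336, 240]
  L2: h(497,552)=(497*31+552)%997=7 h(336,240)=(336*31+240)%997=686 -> [7, 686]
  L3: h(7,686)=(7*31+686)%997=903 -> [903]
  root = 903 != target 388
Candidate B: set leaf[7] = 7 -> leaves = [46, 68, 47, 92, 10, 26, 69, 7]
  L0: [46, 68, 47, 92, 10, 26, 69, 7]
  L1: h(46,68)=(46*31+68)%997=497 h(47,92)=(47*31+92)%997=552 h(10,26)=(10*31+26)%997=336 h(69,7)=(69*31+7)%997=152 -> [497, 552, 336, 152]
  L2: h(497,552)=(497*31+552)%997=7 h(336,152)=(336*31+152)%997=598 -> [7, 598]
  L3: h(7,598)=(7*31+598)%997=815 -> [815]
  root = 815 != target 388
Candidate C: set leaf[5] = 74 -> leaves = [46, 68, 47, 92, 10, 74, 69, 86]
  L0: [46, 68, 47, 92, 10, 74, 69, 86]
  L1: h(46,68)=(46*31+68)%997=497 h(47,92)=(47*31+92)%997=552 h(10,74)=(10*31+74)%997=384 h(69,86)=(69*31+86)%997=231 -> [497, 552, 384, 231]
  L2: h(497,552)=(497*31+552)%997=7 h(384,231)=(384*31+231)%997=171 -> [7, 171]
  L3: h(7,171)=(7*31+171)%997=388 -> [388]
  root = 388 == target 388  ** MATCH **
Candidate C produces the target root.

Answer: C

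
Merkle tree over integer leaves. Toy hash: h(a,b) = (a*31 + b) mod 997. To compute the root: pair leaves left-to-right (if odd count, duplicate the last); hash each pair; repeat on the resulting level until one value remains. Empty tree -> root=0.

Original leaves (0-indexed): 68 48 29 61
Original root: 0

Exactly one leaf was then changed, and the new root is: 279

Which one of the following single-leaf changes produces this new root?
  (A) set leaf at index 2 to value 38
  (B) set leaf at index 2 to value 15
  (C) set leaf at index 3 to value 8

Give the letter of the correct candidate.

Original leaves: [68, 48, 29, 61]
Target new root: 279
Try each candidate change and compute the resulting root:
Candidate A: set leaf[2] = 38 -> leaves = [68, 48, 38, 61]
  L0: [68, 48, 38, 61]
  L1: h(68,48)=(68*31+48)%997=162 h(38,61)=(38*31+61)%997=242 -> [162, 242]
  L2: h(162,242)=(162*31+242)%997=279 -> [279]
  root = 279 == target 279  ** MATCH **
Candidate B: set leaf[2] = 15 -> leaves = [68, 48, 15, 61]
  L0: [68, 48, 15, 61]
  L1: h(68,48)=(68*31+48)%997=162 h(15,61)=(15*31+61)%997=526 -> [162, 526]
  L2: h(162,526)=(162*31+526)%997=563 -> [563]
  root = 563 != target 279
Candidate C: set leaf[3] = 8 -> leaves = [68, 48, 29, 8]
  L0: [68, 48, 29, 8]
  L1: h(68,48)=(68*31+48)%997=162 h(29,8)=(29*31+8)%997=907 -> [162, 907]
  L2: h(162,907)=(162*31+907)%997=944 -> [944]
  root = 944 != target 279
Candidate A produces the target root.

Answer: A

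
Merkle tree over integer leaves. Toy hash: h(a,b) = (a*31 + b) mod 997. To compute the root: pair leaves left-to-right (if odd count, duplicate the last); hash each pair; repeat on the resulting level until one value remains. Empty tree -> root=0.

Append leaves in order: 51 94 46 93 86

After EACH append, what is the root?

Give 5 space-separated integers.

After append 51 (leaves=[51]):
  L0: [51]
  root=51
After append 94 (leaves=[51, 94]):
  L0: [51, 94]
  L1: h(51,94)=(51*31+94)%997=678 -> [678]
  root=678
After append 46 (leaves=[51, 94, 46]):
  L0: [51, 94, 46]
  L1: h(51,94)=(51*31+94)%997=678 h(46,46)=(46*31+46)%997=475 -> [678, 475]
  L2: h(678,475)=(678*31+475)%997=556 -> [556]
  root=556
After append 93 (leaves=[51, 94, 46, 93]):
  L0: [51, 94, 46, 93]
  L1: h(51,94)=(51*31+94)%997=678 h(46,93)=(46*31+93)%997=522 -> [678, 522]
  L2: h(678,522)=(678*31+522)%997=603 -> [603]
  root=603
After append 86 (leaves=[51, 94, 46, 93, 86]):
  L0: [51, 94, 46, 93, 86]
  L1: h(51,94)=(51*31+94)%997=678 h(46,93)=(46*31+93)%997=522 h(86,86)=(86*31+86)%997=758 -> [678, 522, 758]
  L2: h(678,522)=(678*31+522)%997=603 h(758,758)=(758*31+758)%997=328 -> [603, 328]
  L3: h(603,328)=(603*31+328)%997=78 -> [78]
  root=78

Answer: 51 678 556 603 78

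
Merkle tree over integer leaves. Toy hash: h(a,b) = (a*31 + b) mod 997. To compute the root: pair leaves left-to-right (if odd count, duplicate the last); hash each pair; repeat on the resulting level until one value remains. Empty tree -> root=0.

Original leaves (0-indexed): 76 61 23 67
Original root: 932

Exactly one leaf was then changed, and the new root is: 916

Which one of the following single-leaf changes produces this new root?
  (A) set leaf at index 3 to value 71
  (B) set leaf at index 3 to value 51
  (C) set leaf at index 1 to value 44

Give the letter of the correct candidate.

Original leaves: [76, 61, 23, 67]
Target new root: 916
Try each candidate change and compute the resulting root:
Candidate A: set leaf[3] = 71 -> leaves = [76, 61, 23, 71]
  L0: [76, 61, 23, 71]
  L1: h(76,61)=(76*31+61)%997=423 h(23,71)=(23*31+71)%997=784 -> [423, 784]
  L2: h(423,784)=(423*31+784)%997=936 -> [936]
  root = 936 != target 916
Candidate B: set leaf[3] = 51 -> leaves = [76, 61, 23, 51]
  L0: [76, 61, 23, 51]
  L1: h(76,61)=(76*31+61)%997=423 h(23,51)=(23*31+51)%997=764 -> [423, 764]
  L2: h(423,764)=(423*31+764)%997=916 -> [916]
  root = 916 == target 916  ** MATCH **
Candidate C: set leaf[1] = 44 -> leaves = [76, 44, 23, 67]
  L0: [76, 44, 23, 67]
  L1: h(76,44)=(76*31+44)%997=406 h(23,67)=(23*31+67)%997=780 -> [406, 780]
  L2: h(406,780)=(406*31+780)%997=405 -> [405]
  root = 405 != target 916
Candidate B produces the target root.

Answer: B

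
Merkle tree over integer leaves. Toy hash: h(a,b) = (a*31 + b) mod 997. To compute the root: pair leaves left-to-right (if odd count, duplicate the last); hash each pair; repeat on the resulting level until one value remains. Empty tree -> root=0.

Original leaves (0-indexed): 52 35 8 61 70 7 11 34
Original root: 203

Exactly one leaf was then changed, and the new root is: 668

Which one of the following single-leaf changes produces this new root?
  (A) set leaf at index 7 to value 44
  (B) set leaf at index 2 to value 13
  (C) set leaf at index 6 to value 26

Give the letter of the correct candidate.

Original leaves: [52, 35, 8, 61, 70, 7, 11, 34]
Target new root: 668
Try each candidate change and compute the resulting root:
Candidate A: set leaf[7] = 44 -> leaves = [52, 35, 8, 61, 70, 7, 11, 44]
  L0: [52, 35, 8, 61, 70, 7, 11, 44]
  L1: h(52,35)=(52*31+35)%997=650 h(8,61)=(8*31+61)%997=309 h(70,7)=(70*31+7)%997=183 h(11,44)=(11*31+44)%997=385 -> [650, 309, 183, 385]
  L2: h(650,309)=(650*31+309)%997=519 h(183,385)=(183*31+385)%997=76 -> [519, 76]
  L3: h(519,76)=(519*31+76)%997=213 -> [213]
  root = 213 != target 668
Candidate B: set leaf[2] = 13 -> leaves = [52, 35, 13, 61, 70, 7, 11, 34]
  L0: [52, 35, 13, 61, 70, 7, 11, 34]
  L1: h(52,35)=(52*31+35)%997=650 h(13,61)=(13*31+61)%997=464 h(70,7)=(70*31+7)%997=183 h(11,34)=(11*31+34)%997=375 -> [650, 464, 183, 375]
  L2: h(650,464)=(650*31+464)%997=674 h(183,375)=(183*31+375)%997=66 -> [674, 66]
  L3: h(674,66)=(674*31+66)%997=23 -> [23]
  root = 23 != target 668
Candidate C: set leaf[6] = 26 -> leaves = [52, 35, 8, 61, 70, 7, 26, 34]
  L0: [52, 35, 8, 61, 70, 7, 26, 34]
  L1: h(52,35)=(52*31+35)%997=650 h(8,61)=(8*31+61)%997=309 h(70,7)=(70*31+7)%997=183 h(26,34)=(26*31+34)%997=840 -> [650, 309, 183, 840]
  L2: h(650,309)=(650*31+309)%997=519 h(183,840)=(183*31+840)%997=531 -> [519, 531]
  L3: h(519,531)=(519*31+531)%997=668 -> [668]
  root = 668 == target 668  ** MATCH **
Candidate C produces the target root.

Answer: C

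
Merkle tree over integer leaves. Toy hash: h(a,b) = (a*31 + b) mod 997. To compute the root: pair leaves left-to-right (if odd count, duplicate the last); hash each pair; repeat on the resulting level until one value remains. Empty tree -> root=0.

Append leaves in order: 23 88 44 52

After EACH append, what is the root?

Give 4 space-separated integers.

Answer: 23 801 317 325

Derivation:
After append 23 (leaves=[23]):
  L0: [23]
  root=23
After append 88 (leaves=[23, 88]):
  L0: [23, 88]
  L1: h(23,88)=(23*31+88)%997=801 -> [801]
  root=801
After append 44 (leaves=[23, 88, 44]):
  L0: [23, 88, 44]
  L1: h(23,88)=(23*31+88)%997=801 h(44,44)=(44*31+44)%997=411 -> [801, 411]
  L2: h(801,411)=(801*31+411)%997=317 -> [317]
  root=317
After append 52 (leaves=[23, 88, 44, 52]):
  L0: [23, 88, 44, 52]
  L1: h(23,88)=(23*31+88)%997=801 h(44,52)=(44*31+52)%997=419 -> [801, 419]
  L2: h(801,419)=(801*31+419)%997=325 -> [325]
  root=325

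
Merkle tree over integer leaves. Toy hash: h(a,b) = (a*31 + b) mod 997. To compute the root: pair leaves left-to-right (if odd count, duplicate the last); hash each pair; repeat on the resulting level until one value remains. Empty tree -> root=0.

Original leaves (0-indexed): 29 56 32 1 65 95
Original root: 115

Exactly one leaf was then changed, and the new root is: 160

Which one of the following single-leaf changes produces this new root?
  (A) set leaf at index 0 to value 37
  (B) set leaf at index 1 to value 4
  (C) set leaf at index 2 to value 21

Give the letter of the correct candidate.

Original leaves: [29, 56, 32, 1, 65, 95]
Target new root: 160
Try each candidate change and compute the resulting root:
Candidate A: set leaf[0] = 37 -> leaves = [37, 56, 32, 1, 65, 95]
  L0: [37, 56, 32, 1, 65, 95]
  L1: h(37,56)=(37*31+56)%997=206 h(32,1)=(32*31+1)%997=993 h(65,95)=(65*31+95)%997=116 -> [206, 993, 116]
  L2: h(206,993)=(206*31+993)%997=400 h(116,116)=(116*31+116)%997=721 -> [400, 721]
  L3: h(400,721)=(400*31+721)%997=160 -> [160]
  root = 160 == target 160  ** MATCH **
Candidate B: set leaf[1] = 4 -> leaves = [29, 4, 32, 1, 65, 95]
  L0: [29, 4, 32, 1, 65, 95]
  L1: h(29,4)=(29*31+4)%997=903 h(32,1)=(32*31+1)%997=993 h(65,95)=(65*31+95)%997=116 -> [903, 993, 116]
  L2: h(903,993)=(903*31+993)%997=73 h(116,116)=(116*31+116)%997=721 -> [73, 721]
  L3: h(73,721)=(73*31+721)%997=990 -> [990]
  root = 990 != target 160
Candidate C: set leaf[2] = 21 -> leaves = [29, 56, 21, 1, 65, 95]
  L0: [29, 56, 21, 1, 65, 95]
  L1: h(29,56)=(29*31+56)%997=955 h(21,1)=(21*31+1)%997=652 h(65,95)=(65*31+95)%997=116 -> [955, 652, 116]
  L2: h(955,652)=(955*31+652)%997=347 h(116,116)=(116*31+116)%997=721 -> [347, 721]
  L3: h(347,721)=(347*31+721)%997=511 -> [511]
  root = 511 != target 160
Candidate A produces the target root.

Answer: A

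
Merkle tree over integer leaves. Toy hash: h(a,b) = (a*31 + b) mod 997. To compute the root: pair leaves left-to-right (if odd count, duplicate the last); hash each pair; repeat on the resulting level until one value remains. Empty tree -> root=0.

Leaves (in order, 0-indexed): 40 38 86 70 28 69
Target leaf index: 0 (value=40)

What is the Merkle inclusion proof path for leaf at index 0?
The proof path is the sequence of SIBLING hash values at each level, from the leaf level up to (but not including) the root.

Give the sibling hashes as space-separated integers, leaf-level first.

L0 (leaves): [40, 38, 86, 70, 28, 69], target index=0
L1: h(40,38)=(40*31+38)%997=281 [pair 0] h(86,70)=(86*31+70)%997=742 [pair 1] h(28,69)=(28*31+69)%997=937 [pair 2] -> [281, 742, 937]
  Sibling for proof at L0: 38
L2: h(281,742)=(281*31+742)%997=480 [pair 0] h(937,937)=(937*31+937)%997=74 [pair 1] -> [480, 74]
  Sibling for proof at L1: 742
L3: h(480,74)=(480*31+74)%997=996 [pair 0] -> [996]
  Sibling for proof at L2: 74
Root: 996
Proof path (sibling hashes from leaf to root): [38, 742, 74]

Answer: 38 742 74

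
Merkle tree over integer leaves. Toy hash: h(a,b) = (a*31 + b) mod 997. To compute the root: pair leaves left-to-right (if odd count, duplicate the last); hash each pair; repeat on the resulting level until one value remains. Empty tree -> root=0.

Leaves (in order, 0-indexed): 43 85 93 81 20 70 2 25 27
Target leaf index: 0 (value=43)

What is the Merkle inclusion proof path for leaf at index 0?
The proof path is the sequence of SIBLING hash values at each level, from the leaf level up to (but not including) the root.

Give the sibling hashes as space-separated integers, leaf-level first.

Answer: 85 970 540 397

Derivation:
L0 (leaves): [43, 85, 93, 81, 20, 70, 2, 25, 27], target index=0
L1: h(43,85)=(43*31+85)%997=421 [pair 0] h(93,81)=(93*31+81)%997=970 [pair 1] h(20,70)=(20*31+70)%997=690 [pair 2] h(2,25)=(2*31+25)%997=87 [pair 3] h(27,27)=(27*31+27)%997=864 [pair 4] -> [421, 970, 690, 87, 864]
  Sibling for proof at L0: 85
L2: h(421,970)=(421*31+970)%997=63 [pair 0] h(690,87)=(690*31+87)%997=540 [pair 1] h(864,864)=(864*31+864)%997=729 [pair 2] -> [63, 540, 729]
  Sibling for proof at L1: 970
L3: h(63,540)=(63*31+540)%997=499 [pair 0] h(729,729)=(729*31+729)%997=397 [pair 1] -> [499, 397]
  Sibling for proof at L2: 540
L4: h(499,397)=(499*31+397)%997=911 [pair 0] -> [911]
  Sibling for proof at L3: 397
Root: 911
Proof path (sibling hashes from leaf to root): [85, 970, 540, 397]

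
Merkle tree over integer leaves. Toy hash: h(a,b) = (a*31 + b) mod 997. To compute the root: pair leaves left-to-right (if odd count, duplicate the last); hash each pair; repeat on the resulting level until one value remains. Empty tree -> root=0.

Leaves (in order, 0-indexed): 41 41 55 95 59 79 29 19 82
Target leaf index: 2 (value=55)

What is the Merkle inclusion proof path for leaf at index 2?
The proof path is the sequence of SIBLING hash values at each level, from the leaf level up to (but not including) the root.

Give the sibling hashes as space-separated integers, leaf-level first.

L0 (leaves): [41, 41, 55, 95, 59, 79, 29, 19, 82], target index=2
L1: h(41,41)=(41*31+41)%997=315 [pair 0] h(55,95)=(55*31+95)%997=803 [pair 1] h(59,79)=(59*31+79)%997=911 [pair 2] h(29,19)=(29*31+19)%997=918 [pair 3] h(82,82)=(82*31+82)%997=630 [pair 4] -> [315, 803, 911, 918, 630]
  Sibling for proof at L0: 95
L2: h(315,803)=(315*31+803)%997=598 [pair 0] h(911,918)=(911*31+918)%997=246 [pair 1] h(630,630)=(630*31+630)%997=220 [pair 2] -> [598, 246, 220]
  Sibling for proof at L1: 315
L3: h(598,246)=(598*31+246)%997=838 [pair 0] h(220,220)=(220*31+220)%997=61 [pair 1] -> [838, 61]
  Sibling for proof at L2: 246
L4: h(838,61)=(838*31+61)%997=117 [pair 0] -> [117]
  Sibling for proof at L3: 61
Root: 117
Proof path (sibling hashes from leaf to root): [95, 315, 246, 61]

Answer: 95 315 246 61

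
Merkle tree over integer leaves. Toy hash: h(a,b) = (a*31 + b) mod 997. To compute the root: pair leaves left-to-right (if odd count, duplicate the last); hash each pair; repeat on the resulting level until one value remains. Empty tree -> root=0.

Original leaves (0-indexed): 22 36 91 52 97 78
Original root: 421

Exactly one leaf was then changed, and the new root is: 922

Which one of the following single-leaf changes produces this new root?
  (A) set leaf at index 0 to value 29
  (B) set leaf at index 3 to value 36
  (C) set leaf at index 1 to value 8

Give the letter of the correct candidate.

Answer: B

Derivation:
Original leaves: [22, 36, 91, 52, 97, 78]
Target new root: 922
Try each candidate change and compute the resulting root:
Candidate A: set leaf[0] = 29 -> leaves = [29, 36, 91, 52, 97, 78]
  L0: [29, 36, 91, 52, 97, 78]
  L1: h(29,36)=(29*31+36)%997=935 h(91,52)=(91*31+52)%997=879 h(97,78)=(97*31+78)%997=94 -> [935, 879, 94]
  L2: h(935,879)=(935*31+879)%997=951 h(94,94)=(94*31+94)%997=17 -> [951, 17]
  L3: h(951,17)=(951*31+17)%997=585 -> [585]
  root = 585 != target 922
Candidate B: set leaf[3] = 36 -> leaves = [22, 36, 91, 36, 97, 78]
  L0: [22, 36, 91, 36, 97, 78]
  L1: h(22,36)=(22*31+36)%997=718 h(91,36)=(91*31+36)%997=863 h(97,78)=(97*31+78)%997=94 -> [718, 863, 94]
  L2: h(718,863)=(718*31+863)%997=190 h(94,94)=(94*31+94)%997=17 -> [190, 17]
  L3: h(190,17)=(190*31+17)%997=922 -> [922]
  root = 922 == target 922  ** MATCH **
Candidate C: set leaf[1] = 8 -> leaves = [22, 8, 91, 52, 97, 78]
  L0: [22, 8, 91, 52, 97, 78]
  L1: h(22,8)=(22*31+8)%997=690 h(91,52)=(91*31+52)%997=879 h(97,78)=(97*31+78)%997=94 -> [690, 879, 94]
  L2: h(690,879)=(690*31+879)%997=335 h(94,94)=(94*31+94)%997=17 -> [335, 17]
  L3: h(335,17)=(335*31+17)%997=432 -> [432]
  root = 432 != target 922
Candidate B produces the target root.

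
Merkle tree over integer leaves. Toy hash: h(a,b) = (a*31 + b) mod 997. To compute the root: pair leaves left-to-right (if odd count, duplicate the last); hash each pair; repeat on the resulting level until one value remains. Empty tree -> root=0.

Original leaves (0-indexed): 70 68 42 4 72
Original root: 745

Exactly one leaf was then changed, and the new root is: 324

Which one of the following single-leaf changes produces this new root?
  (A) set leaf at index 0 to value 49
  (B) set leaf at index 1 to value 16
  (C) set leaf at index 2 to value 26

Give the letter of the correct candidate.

Original leaves: [70, 68, 42, 4, 72]
Target new root: 324
Try each candidate change and compute the resulting root:
Candidate A: set leaf[0] = 49 -> leaves = [49, 68, 42, 4, 72]
  L0: [49, 68, 42, 4, 72]
  L1: h(49,68)=(49*31+68)%997=590 h(42,4)=(42*31+4)%997=309 h(72,72)=(72*31+72)%997=310 -> [590, 309, 310]
  L2: h(590,309)=(590*31+309)%997=653 h(310,310)=(310*31+310)%997=947 -> [653, 947]
  L3: h(653,947)=(653*31+947)%997=253 -> [253]
  root = 253 != target 324
Candidate B: set leaf[1] = 16 -> leaves = [70, 16, 42, 4, 72]
  L0: [70, 16, 42, 4, 72]
  L1: h(70,16)=(70*31+16)%997=192 h(42,4)=(42*31+4)%997=309 h(72,72)=(72*31+72)%997=310 -> [192, 309, 310]
  L2: h(192,309)=(192*31+309)%997=279 h(310,310)=(310*31+310)%997=947 -> [279, 947]
  L3: h(279,947)=(279*31+947)%997=623 -> [623]
  root = 623 != target 324
Candidate C: set leaf[2] = 26 -> leaves = [70, 68, 26, 4, 72]
  L0: [70, 68, 26, 4, 72]
  L1: h(70,68)=(70*31+68)%997=244 h(26,4)=(26*31+4)%997=810 h(72,72)=(72*31+72)%997=310 -> [244, 810, 310]
  L2: h(244,810)=(244*31+810)%997=398 h(310,310)=(310*31+310)%997=947 -> [398, 947]
  L3: h(398,947)=(398*31+947)%997=324 -> [324]
  root = 324 == target 324  ** MATCH **
Candidate C produces the target root.

Answer: C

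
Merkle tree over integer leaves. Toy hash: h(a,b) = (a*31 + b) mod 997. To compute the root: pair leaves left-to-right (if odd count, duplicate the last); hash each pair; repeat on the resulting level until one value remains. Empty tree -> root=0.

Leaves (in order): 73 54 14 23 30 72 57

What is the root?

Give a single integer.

L0: [73, 54, 14, 23, 30, 72, 57]
L1: h(73,54)=(73*31+54)%997=323 h(14,23)=(14*31+23)%997=457 h(30,72)=(30*31+72)%997=5 h(57,57)=(57*31+57)%997=827 -> [323, 457, 5, 827]
L2: h(323,457)=(323*31+457)%997=500 h(5,827)=(5*31+827)%997=982 -> [500, 982]
L3: h(500,982)=(500*31+982)%997=530 -> [530]

Answer: 530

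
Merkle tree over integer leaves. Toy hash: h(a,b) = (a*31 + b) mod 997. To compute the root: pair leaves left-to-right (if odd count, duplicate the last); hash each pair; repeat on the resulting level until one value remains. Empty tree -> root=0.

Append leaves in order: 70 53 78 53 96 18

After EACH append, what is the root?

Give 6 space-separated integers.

Answer: 70 229 622 597 162 657

Derivation:
After append 70 (leaves=[70]):
  L0: [70]
  root=70
After append 53 (leaves=[70, 53]):
  L0: [70, 53]
  L1: h(70,53)=(70*31+53)%997=229 -> [229]
  root=229
After append 78 (leaves=[70, 53, 78]):
  L0: [70, 53, 78]
  L1: h(70,53)=(70*31+53)%997=229 h(78,78)=(78*31+78)%997=502 -> [229, 502]
  L2: h(229,502)=(229*31+502)%997=622 -> [622]
  root=622
After append 53 (leaves=[70, 53, 78, 53]):
  L0: [70, 53, 78, 53]
  L1: h(70,53)=(70*31+53)%997=229 h(78,53)=(78*31+53)%997=477 -> [229, 477]
  L2: h(229,477)=(229*31+477)%997=597 -> [597]
  root=597
After append 96 (leaves=[70, 53, 78, 53, 96]):
  L0: [70, 53, 78, 53, 96]
  L1: h(70,53)=(70*31+53)%997=229 h(78,53)=(78*31+53)%997=477 h(96,96)=(96*31+96)%997=81 -> [229, 477, 81]
  L2: h(229,477)=(229*31+477)%997=597 h(81,81)=(81*31+81)%997=598 -> [597, 598]
  L3: h(597,598)=(597*31+598)%997=162 -> [162]
  root=162
After append 18 (leaves=[70, 53, 78, 53, 96, 18]):
  L0: [70, 53, 78, 53, 96, 18]
  L1: h(70,53)=(70*31+53)%997=229 h(78,53)=(78*31+53)%997=477 h(96,18)=(96*31+18)%997=3 -> [229, 477, 3]
  L2: h(229,477)=(229*31+477)%997=597 h(3,3)=(3*31+3)%997=96 -> [597, 96]
  L3: h(597,96)=(597*31+96)%997=657 -> [657]
  root=657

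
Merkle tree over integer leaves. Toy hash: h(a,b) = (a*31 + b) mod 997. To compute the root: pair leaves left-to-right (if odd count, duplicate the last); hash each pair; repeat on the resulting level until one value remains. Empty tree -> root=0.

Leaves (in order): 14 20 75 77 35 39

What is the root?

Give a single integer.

L0: [14, 20, 75, 77, 35, 39]
L1: h(14,20)=(14*31+20)%997=454 h(75,77)=(75*31+77)%997=408 h(35,39)=(35*31+39)%997=127 -> [454, 408, 127]
L2: h(454,408)=(454*31+408)%997=524 h(127,127)=(127*31+127)%997=76 -> [524, 76]
L3: h(524,76)=(524*31+76)%997=368 -> [368]

Answer: 368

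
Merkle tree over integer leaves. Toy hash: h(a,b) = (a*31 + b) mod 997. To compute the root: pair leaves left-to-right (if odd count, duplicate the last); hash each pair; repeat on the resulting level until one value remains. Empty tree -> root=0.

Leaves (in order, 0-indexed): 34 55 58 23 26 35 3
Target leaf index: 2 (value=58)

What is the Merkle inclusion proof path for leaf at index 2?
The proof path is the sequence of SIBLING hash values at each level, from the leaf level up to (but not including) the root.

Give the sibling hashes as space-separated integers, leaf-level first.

Answer: 23 112 245

Derivation:
L0 (leaves): [34, 55, 58, 23, 26, 35, 3], target index=2
L1: h(34,55)=(34*31+55)%997=112 [pair 0] h(58,23)=(58*31+23)%997=824 [pair 1] h(26,35)=(26*31+35)%997=841 [pair 2] h(3,3)=(3*31+3)%997=96 [pair 3] -> [112, 824, 841, 96]
  Sibling for proof at L0: 23
L2: h(112,824)=(112*31+824)%997=308 [pair 0] h(841,96)=(841*31+96)%997=245 [pair 1] -> [308, 245]
  Sibling for proof at L1: 112
L3: h(308,245)=(308*31+245)%997=820 [pair 0] -> [820]
  Sibling for proof at L2: 245
Root: 820
Proof path (sibling hashes from leaf to root): [23, 112, 245]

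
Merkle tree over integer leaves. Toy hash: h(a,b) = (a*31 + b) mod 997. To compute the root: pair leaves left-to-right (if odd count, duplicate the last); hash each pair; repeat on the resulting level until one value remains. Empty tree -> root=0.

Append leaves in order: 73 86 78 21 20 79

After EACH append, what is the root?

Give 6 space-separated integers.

After append 73 (leaves=[73]):
  L0: [73]
  root=73
After append 86 (leaves=[73, 86]):
  L0: [73, 86]
  L1: h(73,86)=(73*31+86)%997=355 -> [355]
  root=355
After append 78 (leaves=[73, 86, 78]):
  L0: [73, 86, 78]
  L1: h(73,86)=(73*31+86)%997=355 h(78,78)=(78*31+78)%997=502 -> [355, 502]
  L2: h(355,502)=(355*31+502)%997=540 -> [540]
  root=540
After append 21 (leaves=[73, 86, 78, 21]):
  L0: [73, 86, 78, 21]
  L1: h(73,86)=(73*31+86)%997=355 h(78,21)=(78*31+21)%997=445 -> [355, 445]
  L2: h(355,445)=(355*31+445)%997=483 -> [483]
  root=483
After append 20 (leaves=[73, 86, 78, 21, 20]):
  L0: [73, 86, 78, 21, 20]
  L1: h(73,86)=(73*31+86)%997=355 h(78,21)=(78*31+21)%997=445 h(20,20)=(20*31+20)%997=640 -> [355, 445, 640]
  L2: h(355,445)=(355*31+445)%997=483 h(640,640)=(640*31+640)%997=540 -> [483, 540]
  L3: h(483,540)=(483*31+540)%997=558 -> [558]
  root=558
After append 79 (leaves=[73, 86, 78, 21, 20, 79]):
  L0: [73, 86, 78, 21, 20, 79]
  L1: h(73,86)=(73*31+86)%997=355 h(78,21)=(78*31+21)%997=445 h(20,79)=(20*31+79)%997=699 -> [355, 445, 699]
  L2: h(355,445)=(355*31+445)%997=483 h(699,699)=(699*31+699)%997=434 -> [483, 434]
  L3: h(483,434)=(483*31+434)%997=452 -> [452]
  root=452

Answer: 73 355 540 483 558 452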